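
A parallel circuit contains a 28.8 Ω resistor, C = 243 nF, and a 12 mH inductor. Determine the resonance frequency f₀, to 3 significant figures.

ω₀ = 1/√(LC) = 1/√(0.012 × 2.43e-07) = 18520 rad/s
f₀ = ω₀/(2π) = 2.95 kHz

2.95 kHz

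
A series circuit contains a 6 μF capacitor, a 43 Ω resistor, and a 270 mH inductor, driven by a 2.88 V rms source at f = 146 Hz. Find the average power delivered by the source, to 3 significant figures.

57.5 mW

ω = 2πf = 917.3 rad/s
X_L = ωL = 248 Ω
X_C = 1/(ωC) = 182 Ω
Net reactance X = X_L − X_C = 66.0 Ω
Z = 43.0 + j66.0 Ω
|Z| = √(43.0² + 66.0²) = 78.8 Ω
∠Z = arctan(66.0/43.0) = 56.9°
I = V/|Z| = 36.6 mA
P = VI cos φ = 2.88 × 0.0366 × cos(56.9°) = 57.5 mW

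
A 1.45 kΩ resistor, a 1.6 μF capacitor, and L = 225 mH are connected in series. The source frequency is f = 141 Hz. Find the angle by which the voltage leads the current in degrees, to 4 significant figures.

-19.24°

ω = 2πf = 885.9 rad/s
X_L = ωL = 199.3 Ω
X_C = 1/(ωC) = 705.5 Ω
Net reactance X = X_L − X_C = -506.1 Ω
Z = 1450 − j506.1 Ω
|Z| = √(1450² + 506.1²) = 1536 Ω
∠Z = arctan(-506.1/1450) = -19.24°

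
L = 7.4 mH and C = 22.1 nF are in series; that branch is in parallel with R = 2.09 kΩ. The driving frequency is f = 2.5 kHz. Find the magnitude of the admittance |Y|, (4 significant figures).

599.8 μS

ω = 2πf = 15710 rad/s
X_L = ωL = 116.2 Ω
X_C = 1/(ωC) = 2881 Ω
Branch 1: Z₁ = R = 2090 Ω
Branch 2 (series LC): Z₂ = j(X_L − X_C) = −j2764 Ω
Parallel: Z = Z₁Z₂/(Z₁+Z₂), |Z| = 1667 Ω, ∠Z = -37.09°
|Y| = 1/|Z| = 599.8 μS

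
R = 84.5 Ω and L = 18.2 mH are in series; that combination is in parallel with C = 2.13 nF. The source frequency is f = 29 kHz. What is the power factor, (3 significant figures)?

0.0882

ω = 2πf = 182200 rad/s
X_L = ωL = 3320 Ω
X_C = 1/(ωC) = 2580 Ω
Branch 1 (R+jX_L): Z₁ = 84.5 + j3320 Ω, |Z₁| = 3320 Ω
Branch 2 (−jX_C): Z₂ = −j2580 Ω
Parallel: Z = Z₁Z₂/(Z₁+Z₂), |Z| = 11500 Ω, ∠Z = -84.9°
cos φ = cos(-84.9°) = 0.0882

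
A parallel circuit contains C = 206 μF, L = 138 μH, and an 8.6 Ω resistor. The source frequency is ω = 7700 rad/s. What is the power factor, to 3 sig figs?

0.177

X_L = ωL = 1.06 Ω
X_C = 1/(ωC) = 0.630 Ω
Parallel: admittances add. Y = 1/R + 1/(jωL) + jωC
Y = (0.116 + j0.645) S
|Y| = 0.656 S → |Z| = 1/|Y| = 1.53 Ω, ∠Z = −∠Y = -79.8°
cos φ = cos(-79.8°) = 0.177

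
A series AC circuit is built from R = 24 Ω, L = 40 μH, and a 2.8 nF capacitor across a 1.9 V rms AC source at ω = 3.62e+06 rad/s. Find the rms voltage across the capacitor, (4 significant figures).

X_L = ωL = 144.8 Ω
X_C = 1/(ωC) = 98.66 Ω
Net reactance X = X_L − X_C = 46.14 Ω
Z = 24.00 + j46.14 Ω
|Z| = √(24.00² + 46.14²) = 52.01 Ω
I = V/|Z| = 36.53 mA
V_C = I·|Z_C| = 0.03653 × 98.66 = 3.604 V

3.604 V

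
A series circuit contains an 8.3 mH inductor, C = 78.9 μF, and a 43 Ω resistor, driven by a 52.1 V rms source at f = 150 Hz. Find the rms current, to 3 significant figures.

ω = 2πf = 942.5 rad/s
X_L = ωL = 7.82 Ω
X_C = 1/(ωC) = 13.4 Ω
Net reactance X = X_L − X_C = -5.63 Ω
Z = 43.0 − j5.63 Ω
|Z| = √(43.0² + 5.63²) = 43.4 Ω
I = V/|Z| = 52.1/43.4 = 1.20 A

1.20 A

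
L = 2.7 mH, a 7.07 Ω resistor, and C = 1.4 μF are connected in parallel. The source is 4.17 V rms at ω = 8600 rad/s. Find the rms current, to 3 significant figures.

X_L = ωL = 23.2 Ω
X_C = 1/(ωC) = 83.1 Ω
Parallel: admittances add. Y = 1/R + 1/(jωL) + jωC
Y = (0.141 − j0.0310) S
|Y| = 0.145 S → |Z| = 1/|Y| = 6.91 Ω, ∠Z = −∠Y = 12.4°
I = V/|Z| = 4.17/6.91 = 604 mA

604 mA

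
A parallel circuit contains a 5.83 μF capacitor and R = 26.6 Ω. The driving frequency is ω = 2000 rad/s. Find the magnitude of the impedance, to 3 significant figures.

X_C = 1/(ωC) = 85.8 Ω
Parallel: admittances add. Y = 1/R + jωC
Y = (0.0376 + j0.0117) S
|Y| = 0.0394 S → |Z| = 1/|Y| = 25.4 Ω, ∠Z = −∠Y = -17.2°

25.4 Ω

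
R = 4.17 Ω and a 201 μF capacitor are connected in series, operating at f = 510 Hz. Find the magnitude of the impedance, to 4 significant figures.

ω = 2πf = 3204 rad/s
X_C = 1/(ωC) = 1.553 Ω
Z = 4.170 − j1.553 Ω
|Z| = √(4.170² + 1.553²) = 4.450 Ω

4.450 Ω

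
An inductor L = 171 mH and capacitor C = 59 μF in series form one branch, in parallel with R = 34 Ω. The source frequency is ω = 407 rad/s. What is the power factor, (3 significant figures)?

0.635

X_L = ωL = 69.6 Ω
X_C = 1/(ωC) = 41.6 Ω
Branch 1: Z₁ = R = 34.0 Ω
Branch 2 (series LC): Z₂ = j(X_L − X_C) = j28.0 Ω
Parallel: Z = Z₁Z₂/(Z₁+Z₂), |Z| = 21.6 Ω, ∠Z = 50.6°
cos φ = cos(50.6°) = 0.635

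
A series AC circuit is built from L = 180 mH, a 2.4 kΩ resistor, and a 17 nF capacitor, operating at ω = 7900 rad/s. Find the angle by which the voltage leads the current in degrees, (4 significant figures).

-68.28°

X_L = ωL = 1422 Ω
X_C = 1/(ωC) = 7446 Ω
Net reactance X = X_L − X_C = -6024 Ω
Z = 2400 − j6024 Ω
|Z| = √(2400² + 6024²) = 6485 Ω
∠Z = arctan(-6024/2400) = -68.28°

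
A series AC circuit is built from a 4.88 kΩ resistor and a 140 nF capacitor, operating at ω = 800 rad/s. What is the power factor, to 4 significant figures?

X_C = 1/(ωC) = 8929 Ω
Z = 4880 − j8929 Ω
|Z| = √(4880² + 8929²) = 10180 Ω
∠Z = arctan(-8929/4880) = -61.34°
cos φ = cos(-61.34°) = 0.4796

0.4796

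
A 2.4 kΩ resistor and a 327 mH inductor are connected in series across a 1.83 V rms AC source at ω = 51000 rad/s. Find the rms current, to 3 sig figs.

X_L = ωL = 16700 Ω
Z = 2400 + j16700 Ω
|Z| = √(2400² + 16700²) = 16800 Ω
I = V/|Z| = 1.83/16800 = 109 μA

109 μA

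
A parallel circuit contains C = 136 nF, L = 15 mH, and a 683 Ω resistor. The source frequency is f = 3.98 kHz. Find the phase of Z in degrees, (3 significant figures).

ω = 2πf = 25010 rad/s
X_L = ωL = 375 Ω
X_C = 1/(ωC) = 294 Ω
Parallel: admittances add. Y = 1/R + 1/(jωL) + jωC
Y = (0.00146 + j0.000735) S
|Y| = 0.00164 S → |Z| = 1/|Y| = 610 Ω, ∠Z = −∠Y = -26.7°

-26.7°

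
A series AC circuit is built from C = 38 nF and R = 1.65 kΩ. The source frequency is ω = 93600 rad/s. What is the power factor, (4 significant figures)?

0.9858

X_C = 1/(ωC) = 281.2 Ω
Z = 1650 − j281.2 Ω
|Z| = √(1650² + 281.2²) = 1674 Ω
∠Z = arctan(-281.2/1650) = -9.670°
cos φ = cos(-9.670°) = 0.9858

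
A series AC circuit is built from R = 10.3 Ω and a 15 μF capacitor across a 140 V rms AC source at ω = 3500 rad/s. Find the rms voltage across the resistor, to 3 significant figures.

66.6 V

X_C = 1/(ωC) = 19.0 Ω
Z = 10.3 − j19.0 Ω
|Z| = √(10.3² + 19.0²) = 21.7 Ω
I = V/|Z| = 6.47 A
V_R = I·|Z_R| = 6.47 × 10.3 = 66.6 V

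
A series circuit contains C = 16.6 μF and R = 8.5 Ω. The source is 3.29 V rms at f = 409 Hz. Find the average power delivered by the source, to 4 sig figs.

ω = 2πf = 2570 rad/s
X_C = 1/(ωC) = 23.44 Ω
Z = 8.500 − j23.44 Ω
|Z| = √(8.500² + 23.44²) = 24.94 Ω
∠Z = arctan(-23.44/8.500) = -70.07°
I = V/|Z| = 131.9 mA
P = VI cos φ = 3.29 × 0.1319 × cos(-70.07°) = 148.0 mW

148.0 mW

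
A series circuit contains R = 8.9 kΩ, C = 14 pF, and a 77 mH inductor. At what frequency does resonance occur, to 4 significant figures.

ω₀ = 1/√(LC) = 1/√(0.077 × 1.4e-11) = 963100 rad/s
f₀ = ω₀/(2π) = 153.3 kHz

153.3 kHz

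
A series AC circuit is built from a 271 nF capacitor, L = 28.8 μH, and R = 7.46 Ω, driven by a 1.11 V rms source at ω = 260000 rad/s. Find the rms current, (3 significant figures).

X_L = ωL = 7.49 Ω
X_C = 1/(ωC) = 14.2 Ω
Net reactance X = X_L − X_C = -6.70 Ω
Z = 7.46 − j6.70 Ω
|Z| = √(7.46² + 6.70²) = 10.0 Ω
I = V/|Z| = 1.11/10.0 = 111 mA

111 mA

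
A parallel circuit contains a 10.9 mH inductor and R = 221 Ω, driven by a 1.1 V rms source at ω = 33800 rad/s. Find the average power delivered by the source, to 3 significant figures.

5.48 mW

X_L = ωL = 368 Ω
Parallel: admittances add. Y = 1/R + 1/(jωL)
Y = (0.00452 − j0.00271) S
|Y| = 0.00528 S → |Z| = 1/|Y| = 190 Ω, ∠Z = −∠Y = 31.0°
I = V/|Z| = 5.80 mA
P = VI cos φ = 1.1 × 0.00580 × cos(31.0°) = 5.48 mW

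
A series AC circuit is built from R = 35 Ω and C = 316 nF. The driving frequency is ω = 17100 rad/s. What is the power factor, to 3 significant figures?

X_C = 1/(ωC) = 185 Ω
Z = 35.0 − j185 Ω
|Z| = √(35.0² + 185²) = 188 Ω
∠Z = arctan(-185/35.0) = -79.3°
cos φ = cos(-79.3°) = 0.186

0.186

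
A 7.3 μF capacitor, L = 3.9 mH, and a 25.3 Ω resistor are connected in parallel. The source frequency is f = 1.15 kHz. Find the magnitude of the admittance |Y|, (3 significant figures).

ω = 2πf = 7226 rad/s
X_L = ωL = 28.2 Ω
X_C = 1/(ωC) = 19.0 Ω
Parallel: admittances add. Y = 1/R + 1/(jωL) + jωC
Y = (0.0395 + j0.0173) S
|Y| = 0.0431 S → |Z| = 1/|Y| = 23.2 Ω, ∠Z = −∠Y = -23.6°

43.1 mS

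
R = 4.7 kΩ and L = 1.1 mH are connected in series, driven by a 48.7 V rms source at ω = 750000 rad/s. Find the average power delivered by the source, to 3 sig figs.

490 mW

X_L = ωL = 825 Ω
Z = 4700 + j825 Ω
|Z| = √(4700² + 825²) = 4770 Ω
∠Z = arctan(825/4700) = 9.96°
I = V/|Z| = 10.2 mA
P = VI cos φ = 48.7 × 0.0102 × cos(9.96°) = 490 mW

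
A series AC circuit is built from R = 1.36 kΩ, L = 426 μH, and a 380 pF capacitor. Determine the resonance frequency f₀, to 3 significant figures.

ω₀ = 1/√(LC) = 1/√(0.000426 × 3.8e-10) = 2.485e+06 rad/s
f₀ = ω₀/(2π) = 396 kHz

396 kHz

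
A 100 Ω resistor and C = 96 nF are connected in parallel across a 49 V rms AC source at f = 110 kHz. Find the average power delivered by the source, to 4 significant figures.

ω = 2πf = 691200 rad/s
X_C = 1/(ωC) = 15.07 Ω
Parallel: admittances add. Y = 1/R + jωC
Y = (0.01000 + j0.06635) S
|Y| = 0.06710 S → |Z| = 1/|Y| = 14.90 Ω, ∠Z = −∠Y = -81.43°
I = V/|Z| = 3.288 A
P = VI cos φ = 49 × 3.288 × cos(-81.43°) = 24.01 W

24.01 W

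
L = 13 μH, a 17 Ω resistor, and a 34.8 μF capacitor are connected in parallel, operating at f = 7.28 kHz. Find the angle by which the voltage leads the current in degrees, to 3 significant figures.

ω = 2πf = 45740 rad/s
X_L = ωL = 0.595 Ω
X_C = 1/(ωC) = 0.628 Ω
Parallel: admittances add. Y = 1/R + 1/(jωL) + jωC
Y = (0.0588 − j0.0899) S
|Y| = 0.107 S → |Z| = 1/|Y| = 9.31 Ω, ∠Z = −∠Y = 56.8°

56.8°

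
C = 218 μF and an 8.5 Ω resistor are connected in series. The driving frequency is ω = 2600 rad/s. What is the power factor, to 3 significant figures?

0.979

X_C = 1/(ωC) = 1.76 Ω
Z = 8.50 − j1.76 Ω
|Z| = √(8.50² + 1.76²) = 8.68 Ω
∠Z = arctan(-1.76/8.50) = -11.7°
cos φ = cos(-11.7°) = 0.979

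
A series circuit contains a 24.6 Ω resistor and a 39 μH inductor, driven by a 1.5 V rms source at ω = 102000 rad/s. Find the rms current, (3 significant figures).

60.2 mA

X_L = ωL = 3.98 Ω
Z = 24.6 + j3.98 Ω
|Z| = √(24.6² + 3.98²) = 24.9 Ω
I = V/|Z| = 1.5/24.9 = 60.2 mA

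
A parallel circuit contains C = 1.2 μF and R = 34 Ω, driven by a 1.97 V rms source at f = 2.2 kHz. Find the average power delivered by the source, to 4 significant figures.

ω = 2πf = 13820 rad/s
X_C = 1/(ωC) = 60.29 Ω
Parallel: admittances add. Y = 1/R + jωC
Y = (0.02941 + j0.01659) S
|Y| = 0.03377 S → |Z| = 1/|Y| = 29.61 Ω, ∠Z = −∠Y = -29.42°
I = V/|Z| = 66.52 mA
P = VI cos φ = 1.97 × 0.06652 × cos(-29.42°) = 114.1 mW

114.1 mW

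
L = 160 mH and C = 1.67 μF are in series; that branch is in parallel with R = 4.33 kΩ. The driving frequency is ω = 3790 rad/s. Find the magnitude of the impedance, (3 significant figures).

X_L = ωL = 606 Ω
X_C = 1/(ωC) = 158 Ω
Branch 1: Z₁ = R = 4330 Ω
Branch 2 (series LC): Z₂ = j(X_L − X_C) = j448 Ω
Parallel: Z = Z₁Z₂/(Z₁+Z₂), |Z| = 446 Ω, ∠Z = 84.1°

446 Ω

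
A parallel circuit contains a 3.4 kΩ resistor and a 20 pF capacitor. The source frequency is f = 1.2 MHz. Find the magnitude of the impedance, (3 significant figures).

3030 Ω

ω = 2πf = 7.54e+06 rad/s
X_C = 1/(ωC) = 6630 Ω
Parallel: admittances add. Y = 1/R + jωC
Y = (0.000294 + j0.000151) S
|Y| = 0.000331 S → |Z| = 1/|Y| = 3030 Ω, ∠Z = −∠Y = -27.1°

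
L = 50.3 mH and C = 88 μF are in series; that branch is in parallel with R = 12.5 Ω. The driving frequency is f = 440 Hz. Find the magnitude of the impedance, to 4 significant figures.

12.45 Ω

ω = 2πf = 2765 rad/s
X_L = ωL = 139.1 Ω
X_C = 1/(ωC) = 4.110 Ω
Branch 1: Z₁ = R = 12.50 Ω
Branch 2 (series LC): Z₂ = j(X_L − X_C) = j134.9 Ω
Parallel: Z = Z₁Z₂/(Z₁+Z₂), |Z| = 12.45 Ω, ∠Z = 5.292°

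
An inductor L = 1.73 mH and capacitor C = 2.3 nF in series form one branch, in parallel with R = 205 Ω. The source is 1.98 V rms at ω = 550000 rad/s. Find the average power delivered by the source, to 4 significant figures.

19.12 mW

X_L = ωL = 951.5 Ω
X_C = 1/(ωC) = 790.5 Ω
Branch 1: Z₁ = R = 205.0 Ω
Branch 2 (series LC): Z₂ = j(X_L − X_C) = j161.0 Ω
Parallel: Z = Z₁Z₂/(Z₁+Z₂), |Z| = 126.6 Ω, ∠Z = 51.86°
I = V/|Z| = 15.64 mA
P = VI cos φ = 1.98 × 0.01564 × cos(51.86°) = 19.12 mW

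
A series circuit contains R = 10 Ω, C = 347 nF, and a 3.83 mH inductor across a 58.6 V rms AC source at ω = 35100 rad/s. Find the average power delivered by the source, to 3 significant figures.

12.1 W

X_L = ωL = 134 Ω
X_C = 1/(ωC) = 82.1 Ω
Net reactance X = X_L − X_C = 52.3 Ω
Z = 10.0 + j52.3 Ω
|Z| = √(10.0² + 52.3²) = 53.3 Ω
∠Z = arctan(52.3/10.0) = 79.2°
I = V/|Z| = 1.10 A
P = VI cos φ = 58.6 × 1.10 × cos(79.2°) = 12.1 W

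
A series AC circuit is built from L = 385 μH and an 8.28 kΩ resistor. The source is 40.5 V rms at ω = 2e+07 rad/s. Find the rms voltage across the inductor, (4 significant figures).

27.58 V

X_L = ωL = 7700 Ω
Z = 8280 + j7700 Ω
|Z| = √(8280² + 7700²) = 11310 Ω
I = V/|Z| = 3.582 mA
V_L = I·|Z_L| = 0.003582 × 7700 = 27.58 V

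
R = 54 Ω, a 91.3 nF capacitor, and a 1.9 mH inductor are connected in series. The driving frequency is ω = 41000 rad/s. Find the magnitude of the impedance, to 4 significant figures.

196.8 Ω

X_L = ωL = 77.90 Ω
X_C = 1/(ωC) = 267.1 Ω
Net reactance X = X_L − X_C = -189.2 Ω
Z = 54.00 − j189.2 Ω
|Z| = √(54.00² + 189.2²) = 196.8 Ω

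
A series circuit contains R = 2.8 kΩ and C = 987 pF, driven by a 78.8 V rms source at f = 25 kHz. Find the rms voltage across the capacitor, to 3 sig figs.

72.3 V

ω = 2πf = 157100 rad/s
X_C = 1/(ωC) = 6450 Ω
Z = 2800 − j6450 Ω
|Z| = √(2800² + 6450²) = 7030 Ω
I = V/|Z| = 11.2 mA
V_C = I·|Z_C| = 0.0112 × 6450 = 72.3 V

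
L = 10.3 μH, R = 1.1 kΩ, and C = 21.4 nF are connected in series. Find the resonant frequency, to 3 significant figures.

ω₀ = 1/√(LC) = 1/√(1.03e-05 × 2.14e-08) = 2.13e+06 rad/s
f₀ = ω₀/(2π) = 339 kHz

339 kHz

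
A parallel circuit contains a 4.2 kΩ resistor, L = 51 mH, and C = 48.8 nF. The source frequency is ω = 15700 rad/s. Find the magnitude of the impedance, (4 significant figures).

X_L = ωL = 800.7 Ω
X_C = 1/(ωC) = 1305 Ω
Parallel: admittances add. Y = 1/R + 1/(jωL) + jωC
Y = (0.0002381 − j0.0004827) S
|Y| = 0.0005383 S → |Z| = 1/|Y| = 1858 Ω, ∠Z = −∠Y = 63.75°

1858 Ω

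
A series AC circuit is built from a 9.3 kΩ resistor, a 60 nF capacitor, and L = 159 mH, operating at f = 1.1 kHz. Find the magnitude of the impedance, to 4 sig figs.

9392 Ω

ω = 2πf = 6912 rad/s
X_L = ωL = 1099 Ω
X_C = 1/(ωC) = 2411 Ω
Net reactance X = X_L − X_C = -1313 Ω
Z = 9300 − j1313 Ω
|Z| = √(9300² + 1313²) = 9392 Ω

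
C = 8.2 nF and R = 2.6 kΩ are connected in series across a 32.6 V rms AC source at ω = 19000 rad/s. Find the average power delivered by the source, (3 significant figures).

X_C = 1/(ωC) = 6420 Ω
Z = 2600 − j6420 Ω
|Z| = √(2600² + 6420²) = 6930 Ω
∠Z = arctan(-6420/2600) = -67.9°
I = V/|Z| = 4.71 mA
P = VI cos φ = 32.6 × 0.00471 × cos(-67.9°) = 57.6 mW

57.6 mW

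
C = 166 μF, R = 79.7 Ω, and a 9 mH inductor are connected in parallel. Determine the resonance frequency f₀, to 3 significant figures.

ω₀ = 1/√(LC) = 1/√(0.009 × 0.000166) = 818.1 rad/s
f₀ = ω₀/(2π) = 130 Hz

130 Hz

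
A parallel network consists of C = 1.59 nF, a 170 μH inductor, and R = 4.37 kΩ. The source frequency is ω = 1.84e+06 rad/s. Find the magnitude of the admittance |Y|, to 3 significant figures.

X_L = ωL = 313 Ω
X_C = 1/(ωC) = 342 Ω
Parallel: admittances add. Y = 1/R + 1/(jωL) + jωC
Y = (0.000229 − j0.000271) S
|Y| = 0.000355 S → |Z| = 1/|Y| = 2820 Ω, ∠Z = −∠Y = 49.9°

355 μS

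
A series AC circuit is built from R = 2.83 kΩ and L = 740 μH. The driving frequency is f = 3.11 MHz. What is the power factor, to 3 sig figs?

0.192

ω = 2πf = 1.954e+07 rad/s
X_L = ωL = 14500 Ω
Z = 2830 + j14500 Ω
|Z| = √(2830² + 14500²) = 14700 Ω
∠Z = arctan(14500/2830) = 78.9°
cos φ = cos(78.9°) = 0.192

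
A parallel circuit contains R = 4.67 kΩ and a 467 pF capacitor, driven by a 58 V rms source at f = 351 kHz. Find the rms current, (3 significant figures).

61.0 mA

ω = 2πf = 2.205e+06 rad/s
X_C = 1/(ωC) = 971 Ω
Parallel: admittances add. Y = 1/R + jωC
Y = (0.000214 + j0.00103) S
|Y| = 0.00105 S → |Z| = 1/|Y| = 951 Ω, ∠Z = −∠Y = -78.3°
I = V/|Z| = 58/951 = 61.0 mA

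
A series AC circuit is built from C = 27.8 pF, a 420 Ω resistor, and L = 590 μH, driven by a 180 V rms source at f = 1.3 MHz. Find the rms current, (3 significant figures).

305 mA

ω = 2πf = 8.168e+06 rad/s
X_L = ωL = 4820 Ω
X_C = 1/(ωC) = 4400 Ω
Net reactance X = X_L − X_C = 415 Ω
Z = 420 + j415 Ω
|Z| = √(420² + 415²) = 591 Ω
I = V/|Z| = 180/591 = 305 mA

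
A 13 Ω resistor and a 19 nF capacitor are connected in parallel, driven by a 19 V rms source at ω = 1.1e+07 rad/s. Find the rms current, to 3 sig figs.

4.23 A

X_C = 1/(ωC) = 4.78 Ω
Parallel: admittances add. Y = 1/R + jωC
Y = (0.0769 + j0.209) S
|Y| = 0.223 S → |Z| = 1/|Y| = 4.49 Ω, ∠Z = −∠Y = -69.8°
I = V/|Z| = 19/4.49 = 4.23 A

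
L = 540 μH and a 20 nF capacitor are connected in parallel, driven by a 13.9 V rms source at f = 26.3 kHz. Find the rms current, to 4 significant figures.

ω = 2πf = 165200 rad/s
X_L = ωL = 89.23 Ω
X_C = 1/(ωC) = 302.6 Ω
Parallel: admittances add. Y = 1/(jωL) + jωC
Y = (0 − j0.007902) S
|Y| = 0.007902 S → |Z| = 1/|Y| = 126.6 Ω, ∠Z = −∠Y = 90.00°
I = V/|Z| = 13.9/126.6 = 109.8 mA

109.8 mA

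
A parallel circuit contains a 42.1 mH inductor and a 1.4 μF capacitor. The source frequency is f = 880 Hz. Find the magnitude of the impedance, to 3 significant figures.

290 Ω

ω = 2πf = 5529 rad/s
X_L = ωL = 233 Ω
X_C = 1/(ωC) = 129 Ω
Parallel: admittances add. Y = 1/(jωL) + jωC
Y = (0 + j0.00344) S
|Y| = 0.00344 S → |Z| = 1/|Y| = 290 Ω, ∠Z = −∠Y = -90.0°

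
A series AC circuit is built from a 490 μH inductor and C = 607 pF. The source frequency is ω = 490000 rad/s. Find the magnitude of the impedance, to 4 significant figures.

3122 Ω

X_L = ωL = 240.1 Ω
X_C = 1/(ωC) = 3362 Ω
Net reactance X = X_L − X_C = -3122 Ω
Z = − j3122 Ω
|Z| = √(0² + 3122²) = 3122 Ω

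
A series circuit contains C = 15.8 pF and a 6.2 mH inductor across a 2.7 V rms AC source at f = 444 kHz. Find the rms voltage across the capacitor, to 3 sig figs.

ω = 2πf = 2.79e+06 rad/s
X_L = ωL = 17300 Ω
X_C = 1/(ωC) = 22700 Ω
Net reactance X = X_L − X_C = -5390 Ω
Z = − j5390 Ω
|Z| = √(0² + 5390²) = 5390 Ω
I = V/|Z| = 501 μA
V_C = I·|Z_C| = 0.000501 × 22700 = 11.4 V

11.4 V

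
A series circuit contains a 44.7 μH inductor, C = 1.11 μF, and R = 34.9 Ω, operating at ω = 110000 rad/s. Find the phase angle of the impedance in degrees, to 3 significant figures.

-5.36°

X_L = ωL = 4.92 Ω
X_C = 1/(ωC) = 8.19 Ω
Net reactance X = X_L − X_C = -3.27 Ω
Z = 34.9 − j3.27 Ω
|Z| = √(34.9² + 3.27²) = 35.1 Ω
∠Z = arctan(-3.27/34.9) = -5.36°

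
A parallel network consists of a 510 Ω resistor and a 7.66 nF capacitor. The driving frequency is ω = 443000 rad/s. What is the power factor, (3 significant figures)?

0.500

X_C = 1/(ωC) = 295 Ω
Parallel: admittances add. Y = 1/R + jωC
Y = (0.00196 + j0.00339) S
|Y| = 0.00392 S → |Z| = 1/|Y| = 255 Ω, ∠Z = −∠Y = -60.0°
cos φ = cos(-60.0°) = 0.500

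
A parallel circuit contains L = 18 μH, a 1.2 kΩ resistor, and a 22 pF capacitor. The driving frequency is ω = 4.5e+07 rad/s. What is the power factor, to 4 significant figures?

X_L = ωL = 810.0 Ω
X_C = 1/(ωC) = 1010 Ω
Parallel: admittances add. Y = 1/R + 1/(jωL) + jωC
Y = (0.0008333 − j0.0002446) S
|Y| = 0.0008685 S → |Z| = 1/|Y| = 1151 Ω, ∠Z = −∠Y = 16.36°
cos φ = cos(16.36°) = 0.9595

0.9595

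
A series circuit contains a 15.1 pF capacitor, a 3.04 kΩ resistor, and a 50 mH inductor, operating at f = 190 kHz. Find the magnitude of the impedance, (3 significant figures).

ω = 2πf = 1.194e+06 rad/s
X_L = ωL = 59700 Ω
X_C = 1/(ωC) = 55500 Ω
Net reactance X = X_L − X_C = 4220 Ω
Z = 3040 + j4220 Ω
|Z| = √(3040² + 4220²) = 5200 Ω

5200 Ω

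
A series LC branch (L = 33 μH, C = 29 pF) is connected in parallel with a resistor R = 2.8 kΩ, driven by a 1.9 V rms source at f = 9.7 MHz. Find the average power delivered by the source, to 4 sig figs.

ω = 2πf = 6.095e+07 rad/s
X_L = ωL = 2011 Ω
X_C = 1/(ωC) = 565.8 Ω
Branch 1: Z₁ = R = 2800 Ω
Branch 2 (series LC): Z₂ = j(X_L − X_C) = j1445 Ω
Parallel: Z = Z₁Z₂/(Z₁+Z₂), |Z| = 1284 Ω, ∠Z = 62.70°
I = V/|Z| = 1.479 mA
P = VI cos φ = 1.9 × 0.001479 × cos(62.70°) = 1.289 mW

1.289 mW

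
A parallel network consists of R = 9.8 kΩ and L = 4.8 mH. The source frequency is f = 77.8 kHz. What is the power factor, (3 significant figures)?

0.233

ω = 2πf = 488800 rad/s
X_L = ωL = 2350 Ω
Parallel: admittances add. Y = 1/R + 1/(jωL)
Y = (0.000102 − j0.000426) S
|Y| = 0.000438 S → |Z| = 1/|Y| = 2280 Ω, ∠Z = −∠Y = 76.5°
cos φ = cos(76.5°) = 0.233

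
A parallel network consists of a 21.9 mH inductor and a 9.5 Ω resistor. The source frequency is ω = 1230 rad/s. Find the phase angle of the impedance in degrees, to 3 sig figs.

X_L = ωL = 26.9 Ω
Parallel: admittances add. Y = 1/R + 1/(jωL)
Y = (0.105 − j0.0371) S
|Y| = 0.112 S → |Z| = 1/|Y| = 8.96 Ω, ∠Z = −∠Y = 19.4°

19.4°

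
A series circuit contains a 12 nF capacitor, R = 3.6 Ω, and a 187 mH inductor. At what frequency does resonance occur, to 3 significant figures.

ω₀ = 1/√(LC) = 1/√(0.187 × 1.2e-08) = 21110 rad/s
f₀ = ω₀/(2π) = 3.36 kHz

3.36 kHz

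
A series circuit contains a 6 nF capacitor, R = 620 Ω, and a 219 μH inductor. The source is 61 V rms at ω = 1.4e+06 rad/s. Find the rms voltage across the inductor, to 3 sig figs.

28.9 V

X_L = ωL = 307 Ω
X_C = 1/(ωC) = 119 Ω
Net reactance X = X_L − X_C = 188 Ω
Z = 620 + j188 Ω
|Z| = √(620² + 188²) = 648 Ω
I = V/|Z| = 94.2 mA
V_L = I·|Z_L| = 0.0942 × 307 = 28.9 V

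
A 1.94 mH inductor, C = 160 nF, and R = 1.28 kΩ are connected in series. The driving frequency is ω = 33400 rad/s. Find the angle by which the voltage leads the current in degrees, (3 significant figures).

X_L = ωL = 64.8 Ω
X_C = 1/(ωC) = 187 Ω
Net reactance X = X_L − X_C = -122 Ω
Z = 1280 − j122 Ω
|Z| = √(1280² + 122²) = 1290 Ω
∠Z = arctan(-122/1280) = -5.46°

-5.46°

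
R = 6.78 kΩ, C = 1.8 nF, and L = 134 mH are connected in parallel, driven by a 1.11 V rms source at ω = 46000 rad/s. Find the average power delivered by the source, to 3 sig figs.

X_L = ωL = 6160 Ω
X_C = 1/(ωC) = 12100 Ω
Parallel: admittances add. Y = 1/R + 1/(jωL) + jωC
Y = (0.000147 − j7.94e-05) S
|Y| = 0.000168 S → |Z| = 1/|Y| = 5970 Ω, ∠Z = −∠Y = 28.3°
I = V/|Z| = 186 μA
P = VI cos φ = 1.11 × 0.000186 × cos(28.3°) = 182 μW

182 μW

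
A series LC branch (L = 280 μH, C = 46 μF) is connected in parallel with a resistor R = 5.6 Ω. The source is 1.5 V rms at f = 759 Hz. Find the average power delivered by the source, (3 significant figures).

402 mW

ω = 2πf = 4769 rad/s
X_L = ωL = 1.34 Ω
X_C = 1/(ωC) = 4.56 Ω
Branch 1: Z₁ = R = 5.60 Ω
Branch 2 (series LC): Z₂ = j(X_L − X_C) = −j3.22 Ω
Parallel: Z = Z₁Z₂/(Z₁+Z₂), |Z| = 2.79 Ω, ∠Z = -60.1°
I = V/|Z| = 537 mA
P = VI cos φ = 1.5 × 0.537 × cos(-60.1°) = 402 mW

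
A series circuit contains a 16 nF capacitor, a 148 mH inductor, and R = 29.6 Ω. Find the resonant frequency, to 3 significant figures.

ω₀ = 1/√(LC) = 1/√(0.148 × 1.6e-08) = 20550 rad/s
f₀ = ω₀/(2π) = 3.27 kHz

3.27 kHz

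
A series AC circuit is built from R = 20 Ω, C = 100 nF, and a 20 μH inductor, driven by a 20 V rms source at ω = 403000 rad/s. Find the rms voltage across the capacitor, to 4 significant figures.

19.02 V

X_L = ωL = 8.060 Ω
X_C = 1/(ωC) = 24.81 Ω
Net reactance X = X_L − X_C = -16.75 Ω
Z = 20.00 − j16.75 Ω
|Z| = √(20.00² + 16.75²) = 26.09 Ω
I = V/|Z| = 766.6 mA
V_C = I·|Z_C| = 0.7666 × 24.81 = 19.02 V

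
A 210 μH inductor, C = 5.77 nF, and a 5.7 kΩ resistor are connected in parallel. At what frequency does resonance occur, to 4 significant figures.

ω₀ = 1/√(LC) = 1/√(0.00021 × 5.77e-09) = 908500 rad/s
f₀ = ω₀/(2π) = 144.6 kHz

144.6 kHz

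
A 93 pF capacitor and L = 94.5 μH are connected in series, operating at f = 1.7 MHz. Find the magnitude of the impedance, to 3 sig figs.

2.72 Ω

ω = 2πf = 1.068e+07 rad/s
X_L = ωL = 1010 Ω
X_C = 1/(ωC) = 1010 Ω
Net reactance X = X_L − X_C = 2.72 Ω
Z = j2.72 Ω
|Z| = √(0² + 2.72²) = 2.72 Ω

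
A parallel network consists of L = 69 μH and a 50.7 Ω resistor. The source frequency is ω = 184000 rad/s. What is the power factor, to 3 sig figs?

X_L = ωL = 12.7 Ω
Parallel: admittances add. Y = 1/R + 1/(jωL)
Y = (0.0197 − j0.0788) S
|Y| = 0.0812 S → |Z| = 1/|Y| = 12.3 Ω, ∠Z = −∠Y = 75.9°
cos φ = cos(75.9°) = 0.243

0.243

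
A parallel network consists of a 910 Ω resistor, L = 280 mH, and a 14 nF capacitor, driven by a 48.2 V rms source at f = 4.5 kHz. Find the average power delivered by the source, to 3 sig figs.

2.55 W

ω = 2πf = 28270 rad/s
X_L = ωL = 7920 Ω
X_C = 1/(ωC) = 2530 Ω
Parallel: admittances add. Y = 1/R + 1/(jωL) + jωC
Y = (0.00110 + j0.000270) S
|Y| = 0.00113 S → |Z| = 1/|Y| = 884 Ω, ∠Z = −∠Y = -13.8°
I = V/|Z| = 54.5 mA
P = VI cos φ = 48.2 × 0.0545 × cos(-13.8°) = 2.55 W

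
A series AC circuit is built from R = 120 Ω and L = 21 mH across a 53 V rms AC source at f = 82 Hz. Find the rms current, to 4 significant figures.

439.9 mA

ω = 2πf = 515.2 rad/s
X_L = ωL = 10.82 Ω
Z = 120.0 + j10.82 Ω
|Z| = √(120.0² + 10.82²) = 120.5 Ω
I = V/|Z| = 53/120.5 = 439.9 mA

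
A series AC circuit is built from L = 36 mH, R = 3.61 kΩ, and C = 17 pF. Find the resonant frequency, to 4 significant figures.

ω₀ = 1/√(LC) = 1/√(0.036 × 1.7e-11) = 1.278e+06 rad/s
f₀ = ω₀/(2π) = 203.4 kHz

203.4 kHz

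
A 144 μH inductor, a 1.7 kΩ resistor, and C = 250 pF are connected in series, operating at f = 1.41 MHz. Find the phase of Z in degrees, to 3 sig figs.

ω = 2πf = 8.859e+06 rad/s
X_L = ωL = 1280 Ω
X_C = 1/(ωC) = 452 Ω
Net reactance X = X_L − X_C = 824 Ω
Z = 1700 + j824 Ω
|Z| = √(1700² + 824²) = 1890 Ω
∠Z = arctan(824/1700) = 25.9°

25.9°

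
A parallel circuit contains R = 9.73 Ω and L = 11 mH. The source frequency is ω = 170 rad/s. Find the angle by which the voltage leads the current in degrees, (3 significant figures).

X_L = ωL = 1.87 Ω
Parallel: admittances add. Y = 1/R + 1/(jωL)
Y = (0.103 − j0.535) S
|Y| = 0.545 S → |Z| = 1/|Y| = 1.84 Ω, ∠Z = −∠Y = 79.1°

79.1°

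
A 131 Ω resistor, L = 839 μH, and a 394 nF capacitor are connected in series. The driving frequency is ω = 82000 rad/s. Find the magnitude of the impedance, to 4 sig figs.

X_L = ωL = 68.80 Ω
X_C = 1/(ωC) = 30.95 Ω
Net reactance X = X_L − X_C = 37.85 Ω
Z = 131.0 + j37.85 Ω
|Z| = √(131.0² + 37.85²) = 136.4 Ω

136.4 Ω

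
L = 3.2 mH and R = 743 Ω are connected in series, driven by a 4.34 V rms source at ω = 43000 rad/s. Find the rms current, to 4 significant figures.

X_L = ωL = 137.6 Ω
Z = 743.0 + j137.6 Ω
|Z| = √(743.0² + 137.6²) = 755.6 Ω
I = V/|Z| = 4.34/755.6 = 5.744 mA

5.744 mA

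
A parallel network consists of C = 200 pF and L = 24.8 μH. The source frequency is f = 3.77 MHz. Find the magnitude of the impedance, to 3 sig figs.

ω = 2πf = 2.369e+07 rad/s
X_L = ωL = 587 Ω
X_C = 1/(ωC) = 211 Ω
Parallel: admittances add. Y = 1/(jωL) + jωC
Y = (0 + j0.00304) S
|Y| = 0.00304 S → |Z| = 1/|Y| = 329 Ω, ∠Z = −∠Y = -90.0°

329 Ω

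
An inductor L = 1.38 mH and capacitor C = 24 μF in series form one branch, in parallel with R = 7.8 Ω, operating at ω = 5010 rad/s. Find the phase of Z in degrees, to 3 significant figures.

X_L = ωL = 6.91 Ω
X_C = 1/(ωC) = 8.32 Ω
Branch 1: Z₁ = R = 7.80 Ω
Branch 2 (series LC): Z₂ = j(X_L − X_C) = −j1.40 Ω
Parallel: Z = Z₁Z₂/(Z₁+Z₂), |Z| = 1.38 Ω, ∠Z = -79.8°

-79.8°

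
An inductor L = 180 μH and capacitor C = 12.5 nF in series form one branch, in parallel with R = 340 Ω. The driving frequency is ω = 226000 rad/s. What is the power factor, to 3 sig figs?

0.678

X_L = ωL = 40.7 Ω
X_C = 1/(ωC) = 354 Ω
Branch 1: Z₁ = R = 340 Ω
Branch 2 (series LC): Z₂ = j(X_L − X_C) = −j313 Ω
Parallel: Z = Z₁Z₂/(Z₁+Z₂), |Z| = 230 Ω, ∠Z = -47.3°
cos φ = cos(-47.3°) = 0.678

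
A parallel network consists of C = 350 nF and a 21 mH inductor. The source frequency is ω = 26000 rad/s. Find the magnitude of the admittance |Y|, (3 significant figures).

X_L = ωL = 546 Ω
X_C = 1/(ωC) = 110 Ω
Parallel: admittances add. Y = 1/(jωL) + jωC
Y = (0 + j0.00727) S
|Y| = 0.00727 S → |Z| = 1/|Y| = 138 Ω, ∠Z = −∠Y = -90.0°

7.27 mS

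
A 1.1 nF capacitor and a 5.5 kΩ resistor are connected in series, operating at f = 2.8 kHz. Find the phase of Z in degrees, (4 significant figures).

-83.92°

ω = 2πf = 17590 rad/s
X_C = 1/(ωC) = 51670 Ω
Z = 5500 − j51670 Ω
|Z| = √(5500² + 51670²) = 51970 Ω
∠Z = arctan(-51670/5500) = -83.92°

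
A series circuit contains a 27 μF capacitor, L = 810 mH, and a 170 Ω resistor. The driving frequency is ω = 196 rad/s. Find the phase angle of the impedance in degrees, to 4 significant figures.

X_L = ωL = 158.8 Ω
X_C = 1/(ωC) = 189.0 Ω
Net reactance X = X_L − X_C = -30.20 Ω
Z = 170.0 − j30.20 Ω
|Z| = √(170.0² + 30.20²) = 172.7 Ω
∠Z = arctan(-30.20/170.0) = -10.07°

-10.07°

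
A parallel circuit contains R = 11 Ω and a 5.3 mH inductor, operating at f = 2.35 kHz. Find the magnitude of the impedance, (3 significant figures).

ω = 2πf = 14770 rad/s
X_L = ωL = 78.3 Ω
Parallel: admittances add. Y = 1/R + 1/(jωL)
Y = (0.0909 − j0.0128) S
|Y| = 0.0918 S → |Z| = 1/|Y| = 10.9 Ω, ∠Z = −∠Y = 8.00°

10.9 Ω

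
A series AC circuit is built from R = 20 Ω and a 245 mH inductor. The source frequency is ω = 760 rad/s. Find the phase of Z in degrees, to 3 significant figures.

83.9°

X_L = ωL = 186 Ω
Z = 20.0 + j186 Ω
|Z| = √(20.0² + 186²) = 187 Ω
∠Z = arctan(186/20.0) = 83.9°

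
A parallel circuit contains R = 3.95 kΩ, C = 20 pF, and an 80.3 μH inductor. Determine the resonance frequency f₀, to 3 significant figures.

ω₀ = 1/√(LC) = 1/√(8.03e-05 × 2e-11) = 2.495e+07 rad/s
f₀ = ω₀/(2π) = 3.97 MHz

3.97 MHz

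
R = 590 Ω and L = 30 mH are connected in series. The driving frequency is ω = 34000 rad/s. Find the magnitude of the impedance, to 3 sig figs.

1180 Ω

X_L = ωL = 1020 Ω
Z = 590 + j1020 Ω
|Z| = √(590² + 1020²) = 1180 Ω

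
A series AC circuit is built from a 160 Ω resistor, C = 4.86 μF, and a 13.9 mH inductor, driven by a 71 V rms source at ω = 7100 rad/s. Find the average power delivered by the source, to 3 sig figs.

X_L = ωL = 98.7 Ω
X_C = 1/(ωC) = 29.0 Ω
Net reactance X = X_L − X_C = 69.7 Ω
Z = 160 + j69.7 Ω
|Z| = √(160² + 69.7²) = 175 Ω
∠Z = arctan(69.7/160) = 23.5°
I = V/|Z| = 407 mA
P = VI cos φ = 71 × 0.407 × cos(23.5°) = 26.5 W

26.5 W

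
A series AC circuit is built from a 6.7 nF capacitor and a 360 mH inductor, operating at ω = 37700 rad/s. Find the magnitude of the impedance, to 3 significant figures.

9610 Ω

X_L = ωL = 13600 Ω
X_C = 1/(ωC) = 3960 Ω
Net reactance X = X_L − X_C = 9610 Ω
Z = j9610 Ω
|Z| = √(0² + 9610²) = 9610 Ω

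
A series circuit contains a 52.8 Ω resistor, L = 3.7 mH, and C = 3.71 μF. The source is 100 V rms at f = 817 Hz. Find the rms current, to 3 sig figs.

1.60 A

ω = 2πf = 5133 rad/s
X_L = ωL = 19.0 Ω
X_C = 1/(ωC) = 52.5 Ω
Net reactance X = X_L − X_C = -33.5 Ω
Z = 52.8 − j33.5 Ω
|Z| = √(52.8² + 33.5²) = 62.5 Ω
I = V/|Z| = 100/62.5 = 1.60 A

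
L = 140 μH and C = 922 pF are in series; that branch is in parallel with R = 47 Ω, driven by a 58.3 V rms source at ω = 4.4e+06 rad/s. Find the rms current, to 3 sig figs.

X_L = ωL = 616 Ω
X_C = 1/(ωC) = 246 Ω
Branch 1: Z₁ = R = 47.0 Ω
Branch 2 (series LC): Z₂ = j(X_L − X_C) = j370 Ω
Parallel: Z = Z₁Z₂/(Z₁+Z₂), |Z| = 46.6 Ω, ∠Z = 7.25°
I = V/|Z| = 58.3/46.6 = 1.25 A

1.25 A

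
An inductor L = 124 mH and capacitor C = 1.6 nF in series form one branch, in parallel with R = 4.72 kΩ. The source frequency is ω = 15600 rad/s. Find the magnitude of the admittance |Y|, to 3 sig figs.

213 μS

X_L = ωL = 1930 Ω
X_C = 1/(ωC) = 40100 Ω
Branch 1: Z₁ = R = 4720 Ω
Branch 2 (series LC): Z₂ = j(X_L − X_C) = −j38100 Ω
Parallel: Z = Z₁Z₂/(Z₁+Z₂), |Z| = 4680 Ω, ∠Z = -7.06°
|Y| = 1/|Z| = 213 μS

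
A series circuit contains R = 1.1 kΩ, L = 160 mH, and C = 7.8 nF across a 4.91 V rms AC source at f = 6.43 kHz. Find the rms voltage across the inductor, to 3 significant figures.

9.15 V

ω = 2πf = 40400 rad/s
X_L = ωL = 6460 Ω
X_C = 1/(ωC) = 3170 Ω
Net reactance X = X_L − X_C = 3290 Ω
Z = 1100 + j3290 Ω
|Z| = √(1100² + 3290²) = 3470 Ω
I = V/|Z| = 1.42 mA
V_L = I·|Z_L| = 0.00142 × 6460 = 9.15 V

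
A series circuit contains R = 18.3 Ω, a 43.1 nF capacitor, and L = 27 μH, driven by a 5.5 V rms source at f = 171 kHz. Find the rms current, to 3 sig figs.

279 mA

ω = 2πf = 1.074e+06 rad/s
X_L = ωL = 29.0 Ω
X_C = 1/(ωC) = 21.6 Ω
Net reactance X = X_L − X_C = 7.41 Ω
Z = 18.3 + j7.41 Ω
|Z| = √(18.3² + 7.41²) = 19.7 Ω
I = V/|Z| = 5.5/19.7 = 279 mA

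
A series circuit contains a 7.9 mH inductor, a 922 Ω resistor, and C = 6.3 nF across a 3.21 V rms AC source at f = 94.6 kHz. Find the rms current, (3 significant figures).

ω = 2πf = 594400 rad/s
X_L = ωL = 4700 Ω
X_C = 1/(ωC) = 267 Ω
Net reactance X = X_L − X_C = 4430 Ω
Z = 922 + j4430 Ω
|Z| = √(922² + 4430²) = 4520 Ω
I = V/|Z| = 3.21/4520 = 710 μA

710 μA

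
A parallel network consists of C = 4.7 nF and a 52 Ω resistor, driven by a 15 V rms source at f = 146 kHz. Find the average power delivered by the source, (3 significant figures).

4.33 W

ω = 2πf = 917300 rad/s
X_C = 1/(ωC) = 232 Ω
Parallel: admittances add. Y = 1/R + jωC
Y = (0.0192 + j0.00431) S
|Y| = 0.0197 S → |Z| = 1/|Y| = 50.7 Ω, ∠Z = −∠Y = -12.6°
I = V/|Z| = 296 mA
P = VI cos φ = 15 × 0.296 × cos(-12.6°) = 4.33 W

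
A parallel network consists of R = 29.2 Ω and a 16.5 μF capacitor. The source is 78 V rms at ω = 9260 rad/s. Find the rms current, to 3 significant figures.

12.2 A

X_C = 1/(ωC) = 6.54 Ω
Parallel: admittances add. Y = 1/R + jωC
Y = (0.0342 + j0.153) S
|Y| = 0.157 S → |Z| = 1/|Y| = 6.39 Ω, ∠Z = −∠Y = -77.4°
I = V/|Z| = 78/6.39 = 12.2 A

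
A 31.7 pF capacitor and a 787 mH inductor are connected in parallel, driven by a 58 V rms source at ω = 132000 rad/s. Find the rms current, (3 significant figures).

X_L = ωL = 104000 Ω
X_C = 1/(ωC) = 239000 Ω
Parallel: admittances add. Y = 1/(jωL) + jωC
Y = (0 − j5.44e-06) S
|Y| = 5.44e-06 S → |Z| = 1/|Y| = 184000 Ω, ∠Z = −∠Y = 90.0°
I = V/|Z| = 58/184000 = 316 μA

316 μA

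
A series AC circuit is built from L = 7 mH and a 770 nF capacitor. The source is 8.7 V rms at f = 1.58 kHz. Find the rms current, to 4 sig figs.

141.9 mA

ω = 2πf = 9927 rad/s
X_L = ωL = 69.49 Ω
X_C = 1/(ωC) = 130.8 Ω
Net reactance X = X_L − X_C = -61.33 Ω
Z = − j61.33 Ω
|Z| = √(0² + 61.33²) = 61.33 Ω
I = V/|Z| = 8.7/61.33 = 141.9 mA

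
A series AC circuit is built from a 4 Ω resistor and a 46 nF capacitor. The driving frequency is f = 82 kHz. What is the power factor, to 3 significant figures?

0.0944

ω = 2πf = 515200 rad/s
X_C = 1/(ωC) = 42.2 Ω
Z = 4.00 − j42.2 Ω
|Z| = √(4.00² + 42.2²) = 42.4 Ω
∠Z = arctan(-42.2/4.00) = -84.6°
cos φ = cos(-84.6°) = 0.0944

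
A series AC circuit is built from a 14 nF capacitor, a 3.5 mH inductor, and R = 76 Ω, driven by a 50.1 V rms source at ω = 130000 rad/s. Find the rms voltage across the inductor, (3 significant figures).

X_L = ωL = 455 Ω
X_C = 1/(ωC) = 549 Ω
Net reactance X = X_L − X_C = -94.5 Ω
Z = 76.0 − j94.5 Ω
|Z| = √(76.0² + 94.5²) = 121 Ω
I = V/|Z| = 413 mA
V_L = I·|Z_L| = 0.413 × 455 = 188 V

188 V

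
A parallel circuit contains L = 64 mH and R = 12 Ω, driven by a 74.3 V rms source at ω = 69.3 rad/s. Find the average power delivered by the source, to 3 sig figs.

460 W

X_L = ωL = 4.44 Ω
Parallel: admittances add. Y = 1/R + 1/(jωL)
Y = (0.0833 − j0.225) S
|Y| = 0.240 S → |Z| = 1/|Y| = 4.16 Ω, ∠Z = −∠Y = 69.7°
I = V/|Z| = 17.9 A
P = VI cos φ = 74.3 × 17.9 × cos(69.7°) = 460 W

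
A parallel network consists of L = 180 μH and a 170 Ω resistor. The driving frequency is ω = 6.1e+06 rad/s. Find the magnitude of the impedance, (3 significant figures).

X_L = ωL = 1100 Ω
Parallel: admittances add. Y = 1/R + 1/(jωL)
Y = (0.00588 − j0.000911) S
|Y| = 0.00595 S → |Z| = 1/|Y| = 168 Ω, ∠Z = −∠Y = 8.80°

168 Ω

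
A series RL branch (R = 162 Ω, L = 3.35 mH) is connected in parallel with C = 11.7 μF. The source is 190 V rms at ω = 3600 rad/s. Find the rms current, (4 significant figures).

8.001 A

X_L = ωL = 12.06 Ω
X_C = 1/(ωC) = 23.74 Ω
Branch 1 (R+jX_L): Z₁ = 162.0 + j12.06 Ω, |Z₁| = 162.4 Ω
Branch 2 (−jX_C): Z₂ = −j23.74 Ω
Parallel: Z = Z₁Z₂/(Z₁+Z₂), |Z| = 23.75 Ω, ∠Z = -81.62°
I = V/|Z| = 190/23.75 = 8.001 A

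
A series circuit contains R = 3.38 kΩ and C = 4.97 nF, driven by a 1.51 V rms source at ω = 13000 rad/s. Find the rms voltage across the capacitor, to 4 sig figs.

X_C = 1/(ωC) = 15480 Ω
Z = 3380 − j15480 Ω
|Z| = √(3380² + 15480²) = 15840 Ω
I = V/|Z| = 95.31 μA
V_C = I·|Z_C| = 9.531e-05 × 15480 = 1.475 V

1.475 V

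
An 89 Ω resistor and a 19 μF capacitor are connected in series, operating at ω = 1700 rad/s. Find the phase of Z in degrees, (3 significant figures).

-19.2°

X_C = 1/(ωC) = 31.0 Ω
Z = 89.0 − j31.0 Ω
|Z| = √(89.0² + 31.0²) = 94.2 Ω
∠Z = arctan(-31.0/89.0) = -19.2°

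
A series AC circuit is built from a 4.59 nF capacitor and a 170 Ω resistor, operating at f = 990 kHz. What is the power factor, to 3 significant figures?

ω = 2πf = 6.22e+06 rad/s
X_C = 1/(ωC) = 35.0 Ω
Z = 170 − j35.0 Ω
|Z| = √(170² + 35.0²) = 174 Ω
∠Z = arctan(-35.0/170) = -11.6°
cos φ = cos(-11.6°) = 0.979

0.979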